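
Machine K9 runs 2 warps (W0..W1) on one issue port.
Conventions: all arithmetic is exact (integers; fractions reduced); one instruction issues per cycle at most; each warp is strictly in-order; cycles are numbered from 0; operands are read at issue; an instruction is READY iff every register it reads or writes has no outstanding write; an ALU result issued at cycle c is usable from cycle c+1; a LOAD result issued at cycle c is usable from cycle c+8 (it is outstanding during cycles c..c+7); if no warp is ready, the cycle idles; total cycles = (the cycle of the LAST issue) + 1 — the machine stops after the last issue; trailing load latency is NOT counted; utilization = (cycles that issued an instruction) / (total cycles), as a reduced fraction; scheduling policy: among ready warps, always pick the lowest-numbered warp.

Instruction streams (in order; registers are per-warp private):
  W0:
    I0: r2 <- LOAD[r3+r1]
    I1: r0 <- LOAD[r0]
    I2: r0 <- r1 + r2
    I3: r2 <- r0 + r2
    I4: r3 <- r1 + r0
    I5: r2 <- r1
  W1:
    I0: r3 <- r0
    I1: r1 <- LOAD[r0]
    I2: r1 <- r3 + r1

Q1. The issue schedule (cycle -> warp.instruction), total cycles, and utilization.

cycle 0: W0.I0
cycle 1: W0.I1
cycle 2: W1.I0
cycle 3: W1.I1
cycle 4: idle
cycle 5: idle
cycle 6: idle
cycle 7: idle
cycle 8: idle
cycle 9: W0.I2
cycle 10: W0.I3
cycle 11: W0.I4
cycle 12: W0.I5
cycle 13: W1.I2

Answer: 14 cycles, utilization 9/14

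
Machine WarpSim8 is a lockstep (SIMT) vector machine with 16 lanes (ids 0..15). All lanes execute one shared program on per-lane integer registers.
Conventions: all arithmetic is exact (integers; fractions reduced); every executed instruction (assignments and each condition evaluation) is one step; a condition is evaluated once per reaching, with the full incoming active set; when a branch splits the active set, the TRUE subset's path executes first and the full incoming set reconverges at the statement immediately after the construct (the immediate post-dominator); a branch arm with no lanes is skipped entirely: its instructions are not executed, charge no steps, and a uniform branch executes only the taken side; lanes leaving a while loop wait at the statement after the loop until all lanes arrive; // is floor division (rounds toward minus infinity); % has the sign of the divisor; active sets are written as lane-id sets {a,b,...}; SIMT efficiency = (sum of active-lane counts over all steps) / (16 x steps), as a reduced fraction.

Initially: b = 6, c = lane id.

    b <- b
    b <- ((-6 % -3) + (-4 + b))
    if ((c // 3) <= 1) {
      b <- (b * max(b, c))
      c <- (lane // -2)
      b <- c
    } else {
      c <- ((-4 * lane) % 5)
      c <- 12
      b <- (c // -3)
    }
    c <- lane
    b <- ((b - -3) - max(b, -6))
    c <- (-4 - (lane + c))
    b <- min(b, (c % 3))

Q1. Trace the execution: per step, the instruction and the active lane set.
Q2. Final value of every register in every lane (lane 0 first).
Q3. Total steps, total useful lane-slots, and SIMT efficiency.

step 0: b <- b                       {0,1,2,3,4,5,6,7,8,9,10,11,12,13,14,15}
step 1: b <- ((-6 % -3) + (-4 + b))  {0,1,2,3,4,5,6,7,8,9,10,11,12,13,14,15}
step 2: eval ((c // 3) <= 1)         {0,1,2,3,4,5,6,7,8,9,10,11,12,13,14,15}
step 3: b <- (b * max(b, c))         {0,1,2,3,4,5}
step 4: c <- (lane // -2)            {0,1,2,3,4,5}
step 5: b <- c                       {0,1,2,3,4,5}
step 6: c <- ((-4 * lane) % 5)       {6,7,8,9,10,11,12,13,14,15}
step 7: c <- 12                      {6,7,8,9,10,11,12,13,14,15}
step 8: b <- (c // -3)               {6,7,8,9,10,11,12,13,14,15}
step 9: c <- lane                    {0,1,2,3,4,5,6,7,8,9,10,11,12,13,14,15}
step 10: b <- ((b - -3) - max(b, -6)) {0,1,2,3,4,5,6,7,8,9,10,11,12,13,14,15}
step 11: c <- (-4 - (lane + c))       {0,1,2,3,4,5,6,7,8,9,10,11,12,13,14,15}
step 12: b <- min(b, (c % 3))         {0,1,2,3,4,5,6,7,8,9,10,11,12,13,14,15}

Answer: 13 steps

b: 2,0,1,2,0,1,2,0,1,2,0,1,2,0,1,2
c: -4,-6,-8,-10,-12,-14,-16,-18,-20,-22,-24,-26,-28,-30,-32,-34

steps = 13; useful = 160; efficiency = 160/208 = 10/13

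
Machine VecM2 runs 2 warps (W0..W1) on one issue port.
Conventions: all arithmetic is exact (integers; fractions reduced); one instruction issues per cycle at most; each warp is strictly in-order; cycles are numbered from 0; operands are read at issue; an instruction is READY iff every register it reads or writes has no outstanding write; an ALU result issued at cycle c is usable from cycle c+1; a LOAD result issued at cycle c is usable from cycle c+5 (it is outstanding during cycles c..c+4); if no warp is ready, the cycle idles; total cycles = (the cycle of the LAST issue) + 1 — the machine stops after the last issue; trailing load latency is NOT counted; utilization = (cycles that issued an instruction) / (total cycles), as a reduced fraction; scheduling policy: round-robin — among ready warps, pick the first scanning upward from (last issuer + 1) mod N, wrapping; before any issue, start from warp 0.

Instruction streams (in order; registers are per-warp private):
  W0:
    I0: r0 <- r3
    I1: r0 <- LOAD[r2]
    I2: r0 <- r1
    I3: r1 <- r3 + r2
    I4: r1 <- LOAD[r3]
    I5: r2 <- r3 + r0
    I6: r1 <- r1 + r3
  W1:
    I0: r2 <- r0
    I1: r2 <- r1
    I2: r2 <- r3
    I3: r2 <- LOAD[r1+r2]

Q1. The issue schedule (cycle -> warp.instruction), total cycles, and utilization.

cycle 0: W0.I0
cycle 1: W1.I0
cycle 2: W0.I1
cycle 3: W1.I1
cycle 4: W1.I2
cycle 5: W1.I3
cycle 6: idle
cycle 7: W0.I2
cycle 8: W0.I3
cycle 9: W0.I4
cycle 10: W0.I5
cycle 11: idle
cycle 12: idle
cycle 13: idle
cycle 14: W0.I6

Answer: 15 cycles, utilization 11/15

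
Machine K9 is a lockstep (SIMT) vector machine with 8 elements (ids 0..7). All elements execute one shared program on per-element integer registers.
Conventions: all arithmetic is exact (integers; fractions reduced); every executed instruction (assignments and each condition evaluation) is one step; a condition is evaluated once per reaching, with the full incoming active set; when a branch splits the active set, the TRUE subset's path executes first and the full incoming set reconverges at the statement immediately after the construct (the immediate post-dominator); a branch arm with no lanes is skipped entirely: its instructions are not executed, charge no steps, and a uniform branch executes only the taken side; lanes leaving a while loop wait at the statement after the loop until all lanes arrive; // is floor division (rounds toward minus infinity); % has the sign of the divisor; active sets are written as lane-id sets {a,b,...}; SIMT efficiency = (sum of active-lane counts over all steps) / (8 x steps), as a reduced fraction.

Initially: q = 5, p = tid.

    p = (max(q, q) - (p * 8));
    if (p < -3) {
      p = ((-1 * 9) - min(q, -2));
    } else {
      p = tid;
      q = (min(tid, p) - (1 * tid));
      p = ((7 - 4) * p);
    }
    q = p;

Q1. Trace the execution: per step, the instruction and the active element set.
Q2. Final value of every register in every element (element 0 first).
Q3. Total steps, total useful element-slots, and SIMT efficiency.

step 0: p <- (max(q, q) - (p * 8))   {0,1,2,3,4,5,6,7}
step 1: eval (p < -3)                {0,1,2,3,4,5,6,7}
step 2: p <- ((-1 * 9) - min(q, -2)) {2,3,4,5,6,7}
step 3: p <- tid                     {0,1}
step 4: q <- (min(tid, p) - (1 * tid)) {0,1}
step 5: p <- ((7 - 4) * p)           {0,1}
step 6: q <- p                       {0,1,2,3,4,5,6,7}

Answer: 7 steps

q: 0,3,-7,-7,-7,-7,-7,-7
p: 0,3,-7,-7,-7,-7,-7,-7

steps = 7; useful = 36; efficiency = 36/56 = 9/14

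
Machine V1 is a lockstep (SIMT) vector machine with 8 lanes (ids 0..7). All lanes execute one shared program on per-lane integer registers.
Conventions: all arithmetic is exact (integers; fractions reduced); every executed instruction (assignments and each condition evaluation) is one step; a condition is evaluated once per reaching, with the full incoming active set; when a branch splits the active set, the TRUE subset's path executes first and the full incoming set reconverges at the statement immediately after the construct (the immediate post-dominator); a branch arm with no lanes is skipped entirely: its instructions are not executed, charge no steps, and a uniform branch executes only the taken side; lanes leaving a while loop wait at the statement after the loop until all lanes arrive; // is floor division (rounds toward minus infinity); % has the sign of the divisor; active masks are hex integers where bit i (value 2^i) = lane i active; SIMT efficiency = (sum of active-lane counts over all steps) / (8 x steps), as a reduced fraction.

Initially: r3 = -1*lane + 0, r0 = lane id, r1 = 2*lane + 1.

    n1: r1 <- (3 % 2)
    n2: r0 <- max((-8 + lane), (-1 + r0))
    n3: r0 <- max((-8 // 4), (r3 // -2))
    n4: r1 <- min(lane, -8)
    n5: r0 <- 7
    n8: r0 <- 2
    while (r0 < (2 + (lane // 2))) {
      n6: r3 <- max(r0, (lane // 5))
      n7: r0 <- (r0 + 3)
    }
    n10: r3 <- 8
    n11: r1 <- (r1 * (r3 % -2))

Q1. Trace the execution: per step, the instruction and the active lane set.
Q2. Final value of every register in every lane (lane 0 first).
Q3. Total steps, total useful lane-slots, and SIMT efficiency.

step 0: r1 <- (3 % 2)                0xff
step 1: r0 <- max((-8 + lane), (-1 + r0)) 0xff
step 2: r0 <- max((-8 // 4), (r3 // -2)) 0xff
step 3: r1 <- min(lane, -8)          0xff
step 4: r0 <- 7                      0xff
step 5: r0 <- 2                      0xff
step 6: eval (r0 < (2 + (lane // 2))) 0xff
step 7: r3 <- max(r0, (lane // 5))   0xfc
step 8: r0 <- (r0 + 3)               0xfc
step 9: eval (r0 < (2 + (lane // 2))) 0xfc
step 10: r3 <- 8                      0xff
step 11: r1 <- (r1 * (r3 % -2))       0xff

Answer: 12 steps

r3: 8,8,8,8,8,8,8,8
r0: 2,2,5,5,5,5,5,5
r1: 0,0,0,0,0,0,0,0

steps = 12; useful = 90; efficiency = 90/96 = 15/16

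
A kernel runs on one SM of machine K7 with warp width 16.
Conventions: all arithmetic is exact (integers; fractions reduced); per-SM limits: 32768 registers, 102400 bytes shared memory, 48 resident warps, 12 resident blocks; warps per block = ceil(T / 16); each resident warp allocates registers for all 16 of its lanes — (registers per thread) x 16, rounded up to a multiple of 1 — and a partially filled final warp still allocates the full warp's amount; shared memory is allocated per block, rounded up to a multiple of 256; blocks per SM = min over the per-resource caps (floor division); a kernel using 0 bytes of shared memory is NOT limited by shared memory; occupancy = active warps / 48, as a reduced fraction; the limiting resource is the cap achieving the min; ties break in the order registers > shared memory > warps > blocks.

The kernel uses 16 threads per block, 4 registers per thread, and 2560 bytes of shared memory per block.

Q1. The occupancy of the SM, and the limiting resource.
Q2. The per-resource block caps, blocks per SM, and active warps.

Answer: occupancy 1/4, limited by blocks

registers: 512 blocks
shared memory: 40 blocks
warps: 48 blocks
blocks: 12 blocks

Answer: 12 blocks, 12 active warps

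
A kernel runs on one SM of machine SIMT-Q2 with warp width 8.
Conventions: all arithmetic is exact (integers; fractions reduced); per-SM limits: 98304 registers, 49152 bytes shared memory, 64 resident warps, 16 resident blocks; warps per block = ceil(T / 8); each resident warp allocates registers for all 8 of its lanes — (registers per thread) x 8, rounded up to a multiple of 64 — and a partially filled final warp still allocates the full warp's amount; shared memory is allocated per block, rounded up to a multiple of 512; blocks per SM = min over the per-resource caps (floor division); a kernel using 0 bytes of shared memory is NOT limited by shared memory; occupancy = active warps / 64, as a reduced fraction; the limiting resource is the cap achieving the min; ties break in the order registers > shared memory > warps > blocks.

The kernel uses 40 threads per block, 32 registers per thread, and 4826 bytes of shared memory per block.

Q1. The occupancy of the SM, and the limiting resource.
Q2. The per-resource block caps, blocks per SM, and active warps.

Answer: occupancy 45/64, limited by shared memory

registers: 76 blocks
shared memory: 9 blocks
warps: 12 blocks
blocks: 16 blocks

Answer: 9 blocks, 45 active warps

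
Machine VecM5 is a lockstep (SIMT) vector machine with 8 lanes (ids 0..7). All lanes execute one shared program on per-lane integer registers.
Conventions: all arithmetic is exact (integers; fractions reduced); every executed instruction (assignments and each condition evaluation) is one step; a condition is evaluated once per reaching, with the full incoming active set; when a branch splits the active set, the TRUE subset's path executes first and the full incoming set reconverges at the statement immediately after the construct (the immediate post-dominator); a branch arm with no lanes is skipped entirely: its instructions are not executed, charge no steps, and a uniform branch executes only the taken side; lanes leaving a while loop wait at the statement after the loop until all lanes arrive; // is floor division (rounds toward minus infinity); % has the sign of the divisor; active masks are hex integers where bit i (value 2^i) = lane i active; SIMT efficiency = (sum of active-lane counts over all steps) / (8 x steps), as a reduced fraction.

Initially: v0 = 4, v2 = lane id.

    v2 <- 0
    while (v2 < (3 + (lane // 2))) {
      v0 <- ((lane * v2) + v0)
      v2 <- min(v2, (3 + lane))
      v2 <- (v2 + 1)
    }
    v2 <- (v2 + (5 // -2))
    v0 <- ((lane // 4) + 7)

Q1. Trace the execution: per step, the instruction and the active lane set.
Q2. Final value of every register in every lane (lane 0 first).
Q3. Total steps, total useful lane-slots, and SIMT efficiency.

step 0: v2 <- 0                      0xff
step 1: eval (v2 < (3 + (lane // 2))) 0xff
step 2: v0 <- ((lane * v2) + v0)     0xff
step 3: v2 <- min(v2, (3 + lane))    0xff
step 4: v2 <- (v2 + 1)               0xff
step 5: eval (v2 < (3 + (lane // 2))) 0xff
step 6: v0 <- ((lane * v2) + v0)     0xff
step 7: v2 <- min(v2, (3 + lane))    0xff
step 8: v2 <- (v2 + 1)               0xff
step 9: eval (v2 < (3 + (lane // 2))) 0xff
step 10: v0 <- ((lane * v2) + v0)     0xff
step 11: v2 <- min(v2, (3 + lane))    0xff
step 12: v2 <- (v2 + 1)               0xff
step 13: eval (v2 < (3 + (lane // 2))) 0xff
step 14: v0 <- ((lane * v2) + v0)     0xfc
step 15: v2 <- min(v2, (3 + lane))    0xfc
step 16: v2 <- (v2 + 1)               0xfc
step 17: eval (v2 < (3 + (lane // 2))) 0xfc
step 18: v0 <- ((lane * v2) + v0)     0xf0
step 19: v2 <- min(v2, (3 + lane))    0xf0
step 20: v2 <- (v2 + 1)               0xf0
step 21: eval (v2 < (3 + (lane // 2))) 0xf0
step 22: v0 <- ((lane * v2) + v0)     0xc0
step 23: v2 <- min(v2, (3 + lane))    0xc0
step 24: v2 <- (v2 + 1)               0xc0
step 25: eval (v2 < (3 + (lane // 2))) 0xc0
step 26: v2 <- (v2 + (5 // -2))       0xff
step 27: v0 <- ((lane // 4) + 7)      0xff

Answer: 28 steps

v0: 7,7,7,7,8,8,8,8
v2: 0,0,1,1,2,2,3,3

steps = 28; useful = 176; efficiency = 176/224 = 11/14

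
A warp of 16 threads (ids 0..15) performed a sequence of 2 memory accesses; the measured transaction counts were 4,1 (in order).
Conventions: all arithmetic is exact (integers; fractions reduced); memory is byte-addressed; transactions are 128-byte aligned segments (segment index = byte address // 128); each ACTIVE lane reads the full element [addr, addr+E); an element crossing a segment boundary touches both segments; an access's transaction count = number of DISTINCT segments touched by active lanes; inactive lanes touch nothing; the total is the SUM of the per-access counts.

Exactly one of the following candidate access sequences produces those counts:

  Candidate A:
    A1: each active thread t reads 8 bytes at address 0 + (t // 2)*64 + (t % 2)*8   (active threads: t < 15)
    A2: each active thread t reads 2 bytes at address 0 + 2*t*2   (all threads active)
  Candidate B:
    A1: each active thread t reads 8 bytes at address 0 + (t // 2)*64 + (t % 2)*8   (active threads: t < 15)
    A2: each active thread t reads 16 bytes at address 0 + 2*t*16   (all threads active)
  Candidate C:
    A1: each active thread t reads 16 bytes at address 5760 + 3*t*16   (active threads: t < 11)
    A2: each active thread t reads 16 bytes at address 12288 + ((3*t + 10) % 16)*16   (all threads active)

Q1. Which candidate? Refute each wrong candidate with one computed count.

B: A2 gives 4 transactions, not 1
C: A2 gives 2 transactions, not 1
A: all counts match (4,1)

Answer: A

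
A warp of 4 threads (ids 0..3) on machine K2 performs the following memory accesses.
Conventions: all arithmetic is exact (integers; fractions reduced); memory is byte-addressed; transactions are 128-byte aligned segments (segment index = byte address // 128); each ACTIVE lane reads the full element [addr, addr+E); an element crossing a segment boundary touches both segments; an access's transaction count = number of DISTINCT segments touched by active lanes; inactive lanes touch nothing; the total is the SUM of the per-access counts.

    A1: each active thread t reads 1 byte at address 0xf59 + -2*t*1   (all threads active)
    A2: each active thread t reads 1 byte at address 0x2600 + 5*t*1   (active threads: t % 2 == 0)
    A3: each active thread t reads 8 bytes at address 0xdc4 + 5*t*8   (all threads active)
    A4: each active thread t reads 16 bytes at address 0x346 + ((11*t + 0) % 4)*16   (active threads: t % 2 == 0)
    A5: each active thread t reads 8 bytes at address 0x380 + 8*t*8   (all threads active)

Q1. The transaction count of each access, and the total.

A1: 1 transaction
A2: 1 transaction
A3: 2 transactions
A4: 1 transaction
A5: 2 transactions

Answer: 1,1,2,1,2; total 7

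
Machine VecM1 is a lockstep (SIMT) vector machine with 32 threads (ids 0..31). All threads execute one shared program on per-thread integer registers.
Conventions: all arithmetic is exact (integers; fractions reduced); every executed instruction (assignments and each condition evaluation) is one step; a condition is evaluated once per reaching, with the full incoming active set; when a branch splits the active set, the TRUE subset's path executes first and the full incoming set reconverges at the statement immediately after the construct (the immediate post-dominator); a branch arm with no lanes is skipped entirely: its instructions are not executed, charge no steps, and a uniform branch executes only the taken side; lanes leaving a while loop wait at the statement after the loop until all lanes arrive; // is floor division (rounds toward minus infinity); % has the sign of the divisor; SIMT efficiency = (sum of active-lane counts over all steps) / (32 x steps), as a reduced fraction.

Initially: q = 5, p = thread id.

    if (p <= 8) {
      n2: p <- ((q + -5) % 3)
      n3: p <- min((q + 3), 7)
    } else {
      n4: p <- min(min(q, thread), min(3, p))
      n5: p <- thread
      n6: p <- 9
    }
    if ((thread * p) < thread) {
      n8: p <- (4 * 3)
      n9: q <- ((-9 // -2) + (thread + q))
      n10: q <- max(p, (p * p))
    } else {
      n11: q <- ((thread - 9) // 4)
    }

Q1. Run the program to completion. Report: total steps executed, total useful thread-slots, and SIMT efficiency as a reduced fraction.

Answer: 8 steps, 183 useful, 183/256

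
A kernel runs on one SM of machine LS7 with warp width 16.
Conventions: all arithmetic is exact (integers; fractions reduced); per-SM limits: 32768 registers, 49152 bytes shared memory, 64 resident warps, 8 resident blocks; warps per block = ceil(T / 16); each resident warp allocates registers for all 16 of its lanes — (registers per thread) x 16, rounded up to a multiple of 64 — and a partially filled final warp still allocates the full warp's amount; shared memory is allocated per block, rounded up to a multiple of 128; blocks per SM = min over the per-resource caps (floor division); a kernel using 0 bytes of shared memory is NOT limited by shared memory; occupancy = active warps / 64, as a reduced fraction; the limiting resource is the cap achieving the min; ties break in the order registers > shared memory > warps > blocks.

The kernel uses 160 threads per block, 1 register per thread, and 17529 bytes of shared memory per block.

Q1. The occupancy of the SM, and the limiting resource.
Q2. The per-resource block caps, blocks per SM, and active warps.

Answer: occupancy 5/16, limited by shared memory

registers: 51 blocks
shared memory: 2 blocks
warps: 6 blocks
blocks: 8 blocks

Answer: 2 blocks, 20 active warps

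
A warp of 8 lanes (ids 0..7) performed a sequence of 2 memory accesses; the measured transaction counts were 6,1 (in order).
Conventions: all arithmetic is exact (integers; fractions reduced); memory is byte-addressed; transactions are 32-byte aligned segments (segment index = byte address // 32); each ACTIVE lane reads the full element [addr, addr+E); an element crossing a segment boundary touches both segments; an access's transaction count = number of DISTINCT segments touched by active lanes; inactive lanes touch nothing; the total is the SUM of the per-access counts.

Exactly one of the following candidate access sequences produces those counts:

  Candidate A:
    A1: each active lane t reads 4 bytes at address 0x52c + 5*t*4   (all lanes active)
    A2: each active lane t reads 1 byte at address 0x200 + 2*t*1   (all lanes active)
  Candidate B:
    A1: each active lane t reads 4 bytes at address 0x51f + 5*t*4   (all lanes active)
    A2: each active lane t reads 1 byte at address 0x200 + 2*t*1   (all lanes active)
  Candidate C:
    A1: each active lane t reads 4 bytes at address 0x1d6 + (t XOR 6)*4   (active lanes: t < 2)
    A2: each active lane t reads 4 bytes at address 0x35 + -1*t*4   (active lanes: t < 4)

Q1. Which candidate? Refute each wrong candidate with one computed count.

A: A1 gives 5 transactions, not 6
C: A1 gives 1 transaction, not 6
B: all counts match (6,1)

Answer: B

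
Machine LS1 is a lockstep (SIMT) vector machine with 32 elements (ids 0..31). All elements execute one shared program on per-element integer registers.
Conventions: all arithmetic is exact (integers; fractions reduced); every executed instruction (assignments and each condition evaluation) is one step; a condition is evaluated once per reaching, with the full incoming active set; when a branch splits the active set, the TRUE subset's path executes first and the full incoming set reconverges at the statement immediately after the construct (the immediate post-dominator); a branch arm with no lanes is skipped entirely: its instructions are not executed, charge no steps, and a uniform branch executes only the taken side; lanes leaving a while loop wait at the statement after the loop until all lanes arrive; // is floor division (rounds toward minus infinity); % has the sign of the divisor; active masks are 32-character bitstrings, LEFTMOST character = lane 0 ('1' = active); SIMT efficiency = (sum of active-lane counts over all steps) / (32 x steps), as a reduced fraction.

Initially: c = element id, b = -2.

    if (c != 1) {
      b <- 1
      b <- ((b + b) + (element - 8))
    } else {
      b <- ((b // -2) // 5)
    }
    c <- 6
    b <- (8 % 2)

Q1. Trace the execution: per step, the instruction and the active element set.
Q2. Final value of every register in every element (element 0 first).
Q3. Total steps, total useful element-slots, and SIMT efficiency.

step 0: eval (c != 1)                11111111111111111111111111111111
step 1: b <- 1                       10111111111111111111111111111111
step 2: b <- ((b + b) + (element - 8)) 10111111111111111111111111111111
step 3: b <- ((b // -2) // 5)        01000000000000000000000000000000
step 4: c <- 6                       11111111111111111111111111111111
step 5: b <- (8 % 2)                 11111111111111111111111111111111

Answer: 6 steps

c: 6,6,6,6,6,6,6,6,6,6,6,6,6,6,6,6,6,6,6,6,6,6,6,6,6,6,6,6,6,6,6,6
b: 0,0,0,0,0,0,0,0,0,0,0,0,0,0,0,0,0,0,0,0,0,0,0,0,0,0,0,0,0,0,0,0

steps = 6; useful = 159; efficiency = 159/192 = 53/64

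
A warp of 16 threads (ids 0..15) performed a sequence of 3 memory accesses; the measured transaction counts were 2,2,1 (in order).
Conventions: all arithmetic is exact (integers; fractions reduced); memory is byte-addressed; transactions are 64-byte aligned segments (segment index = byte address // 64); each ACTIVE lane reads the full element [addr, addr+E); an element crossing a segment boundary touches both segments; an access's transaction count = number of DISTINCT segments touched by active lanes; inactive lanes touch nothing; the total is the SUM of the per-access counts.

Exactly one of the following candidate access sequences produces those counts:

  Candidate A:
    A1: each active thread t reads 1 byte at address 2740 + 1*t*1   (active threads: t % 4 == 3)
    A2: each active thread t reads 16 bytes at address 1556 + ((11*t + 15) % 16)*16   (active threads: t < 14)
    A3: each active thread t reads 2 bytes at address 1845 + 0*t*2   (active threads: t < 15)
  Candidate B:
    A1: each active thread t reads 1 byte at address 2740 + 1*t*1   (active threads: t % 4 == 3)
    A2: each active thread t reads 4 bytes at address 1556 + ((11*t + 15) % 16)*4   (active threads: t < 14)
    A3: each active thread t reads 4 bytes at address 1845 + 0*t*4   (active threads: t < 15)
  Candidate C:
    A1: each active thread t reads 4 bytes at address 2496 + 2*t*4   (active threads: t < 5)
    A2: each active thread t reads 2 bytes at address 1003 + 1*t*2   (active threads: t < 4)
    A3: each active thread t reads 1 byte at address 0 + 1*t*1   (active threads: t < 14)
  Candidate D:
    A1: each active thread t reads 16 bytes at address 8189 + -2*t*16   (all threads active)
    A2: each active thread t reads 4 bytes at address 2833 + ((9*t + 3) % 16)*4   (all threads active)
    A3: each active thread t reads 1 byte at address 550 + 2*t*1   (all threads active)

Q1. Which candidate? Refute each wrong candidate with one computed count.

A: A2 gives 5 transactions, not 2
C: A1 gives 1 transaction, not 2
D: A1 gives 9 transactions, not 2
B: all counts match (2,2,1)

Answer: B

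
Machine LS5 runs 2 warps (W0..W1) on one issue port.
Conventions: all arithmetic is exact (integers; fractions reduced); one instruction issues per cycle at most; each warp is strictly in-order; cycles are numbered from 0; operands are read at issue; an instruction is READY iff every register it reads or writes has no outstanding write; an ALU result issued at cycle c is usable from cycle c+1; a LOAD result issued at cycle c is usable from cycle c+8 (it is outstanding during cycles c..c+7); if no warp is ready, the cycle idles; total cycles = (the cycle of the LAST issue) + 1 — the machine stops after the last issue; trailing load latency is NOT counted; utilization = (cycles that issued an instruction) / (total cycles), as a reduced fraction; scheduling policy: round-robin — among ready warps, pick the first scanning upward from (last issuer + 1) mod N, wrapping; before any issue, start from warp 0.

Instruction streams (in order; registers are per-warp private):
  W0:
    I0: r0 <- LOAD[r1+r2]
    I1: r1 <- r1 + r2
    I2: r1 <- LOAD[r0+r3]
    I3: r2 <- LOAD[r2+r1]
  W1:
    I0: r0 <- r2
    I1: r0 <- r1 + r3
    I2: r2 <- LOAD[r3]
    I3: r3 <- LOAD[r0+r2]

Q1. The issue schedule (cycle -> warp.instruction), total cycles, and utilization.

cycle 0: W0.I0
cycle 1: W1.I0
cycle 2: W0.I1
cycle 3: W1.I1
cycle 4: W1.I2
cycle 5: idle
cycle 6: idle
cycle 7: idle
cycle 8: W0.I2
cycle 9: idle
cycle 10: idle
cycle 11: idle
cycle 12: W1.I3
cycle 13: idle
cycle 14: idle
cycle 15: idle
cycle 16: W0.I3

Answer: 17 cycles, utilization 8/17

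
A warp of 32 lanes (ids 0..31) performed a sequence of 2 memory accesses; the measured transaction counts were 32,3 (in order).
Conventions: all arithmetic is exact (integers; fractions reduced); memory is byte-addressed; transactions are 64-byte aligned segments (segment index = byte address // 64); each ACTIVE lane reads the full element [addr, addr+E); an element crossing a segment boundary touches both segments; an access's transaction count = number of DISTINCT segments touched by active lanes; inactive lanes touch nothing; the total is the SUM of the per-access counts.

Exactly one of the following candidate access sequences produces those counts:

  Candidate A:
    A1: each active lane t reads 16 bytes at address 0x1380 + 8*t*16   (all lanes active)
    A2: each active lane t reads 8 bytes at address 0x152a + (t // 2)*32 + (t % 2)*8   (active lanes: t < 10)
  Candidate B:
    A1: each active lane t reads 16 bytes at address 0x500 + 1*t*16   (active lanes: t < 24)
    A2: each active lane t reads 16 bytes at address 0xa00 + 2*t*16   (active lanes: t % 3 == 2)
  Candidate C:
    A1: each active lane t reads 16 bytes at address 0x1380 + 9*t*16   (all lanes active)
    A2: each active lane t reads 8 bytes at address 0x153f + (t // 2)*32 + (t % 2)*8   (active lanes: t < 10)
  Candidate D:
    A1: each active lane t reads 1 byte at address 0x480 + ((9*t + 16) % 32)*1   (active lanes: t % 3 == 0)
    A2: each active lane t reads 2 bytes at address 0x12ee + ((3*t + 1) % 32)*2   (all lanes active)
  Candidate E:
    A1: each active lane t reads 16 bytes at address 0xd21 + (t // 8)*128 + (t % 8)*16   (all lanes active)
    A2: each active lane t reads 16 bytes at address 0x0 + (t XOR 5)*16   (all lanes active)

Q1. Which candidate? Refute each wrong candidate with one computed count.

B: A1 gives 6 transactions, not 32
C: A2 gives 4 transactions, not 3
D: A1 gives 1 transaction, not 32
E: A1 gives 9 transactions, not 32
A: all counts match (32,3)

Answer: A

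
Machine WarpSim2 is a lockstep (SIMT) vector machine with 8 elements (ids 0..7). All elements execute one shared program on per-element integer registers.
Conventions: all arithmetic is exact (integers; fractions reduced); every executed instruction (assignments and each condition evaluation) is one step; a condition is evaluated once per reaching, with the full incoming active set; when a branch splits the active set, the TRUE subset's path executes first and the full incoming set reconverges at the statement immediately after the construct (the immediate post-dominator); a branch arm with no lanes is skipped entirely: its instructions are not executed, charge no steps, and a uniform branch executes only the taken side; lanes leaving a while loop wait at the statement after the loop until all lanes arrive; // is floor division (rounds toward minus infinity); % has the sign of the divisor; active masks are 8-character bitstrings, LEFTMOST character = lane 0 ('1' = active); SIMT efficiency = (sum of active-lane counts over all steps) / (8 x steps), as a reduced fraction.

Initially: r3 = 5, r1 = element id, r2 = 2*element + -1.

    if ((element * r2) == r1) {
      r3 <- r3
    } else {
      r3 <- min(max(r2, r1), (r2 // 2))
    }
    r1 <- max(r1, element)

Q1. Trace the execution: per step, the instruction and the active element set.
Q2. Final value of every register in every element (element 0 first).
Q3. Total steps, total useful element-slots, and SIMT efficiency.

step 0: eval ((element * r2) == r1)  11111111
step 1: r3 <- r3                     11000000
step 2: r3 <- min(max(r2, r1), (r2 // 2)) 00111111
step 3: r1 <- max(r1, element)       11111111

Answer: 4 steps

r3: 5,5,1,2,3,4,5,6
r1: 0,1,2,3,4,5,6,7
r2: -1,1,3,5,7,9,11,13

steps = 4; useful = 24; efficiency = 24/32 = 3/4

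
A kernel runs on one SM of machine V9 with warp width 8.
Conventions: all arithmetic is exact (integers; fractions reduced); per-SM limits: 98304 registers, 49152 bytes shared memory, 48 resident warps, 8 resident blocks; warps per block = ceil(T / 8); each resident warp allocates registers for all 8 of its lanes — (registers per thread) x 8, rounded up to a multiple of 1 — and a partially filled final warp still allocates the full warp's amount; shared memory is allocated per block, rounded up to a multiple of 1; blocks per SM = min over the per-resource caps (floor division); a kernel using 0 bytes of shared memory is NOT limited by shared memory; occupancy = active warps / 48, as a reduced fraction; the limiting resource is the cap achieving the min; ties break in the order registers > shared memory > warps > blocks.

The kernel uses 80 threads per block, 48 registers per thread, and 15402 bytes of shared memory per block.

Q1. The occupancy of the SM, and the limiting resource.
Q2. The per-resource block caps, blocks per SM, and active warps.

Answer: occupancy 5/8, limited by shared memory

registers: 25 blocks
shared memory: 3 blocks
warps: 4 blocks
blocks: 8 blocks

Answer: 3 blocks, 30 active warps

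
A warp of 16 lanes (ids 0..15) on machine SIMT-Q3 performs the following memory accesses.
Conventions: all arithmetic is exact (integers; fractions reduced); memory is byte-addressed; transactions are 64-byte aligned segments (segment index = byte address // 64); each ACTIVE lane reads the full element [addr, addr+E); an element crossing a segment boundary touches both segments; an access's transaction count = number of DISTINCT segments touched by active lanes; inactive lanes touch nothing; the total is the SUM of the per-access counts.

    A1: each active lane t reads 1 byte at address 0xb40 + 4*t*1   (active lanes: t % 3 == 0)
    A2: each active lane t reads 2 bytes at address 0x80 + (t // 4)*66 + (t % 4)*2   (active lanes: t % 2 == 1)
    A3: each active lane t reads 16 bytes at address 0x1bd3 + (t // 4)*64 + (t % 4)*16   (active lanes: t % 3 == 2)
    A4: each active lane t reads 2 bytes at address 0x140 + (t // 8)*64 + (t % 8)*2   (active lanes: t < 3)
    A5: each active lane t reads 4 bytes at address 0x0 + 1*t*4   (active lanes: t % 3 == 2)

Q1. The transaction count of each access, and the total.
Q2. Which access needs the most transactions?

A1: 1 transaction
A2: 4 transactions
A3: 5 transactions
A4: 1 transaction
A5: 1 transaction

Answer: 1,4,5,1,1; total 12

Answer: A3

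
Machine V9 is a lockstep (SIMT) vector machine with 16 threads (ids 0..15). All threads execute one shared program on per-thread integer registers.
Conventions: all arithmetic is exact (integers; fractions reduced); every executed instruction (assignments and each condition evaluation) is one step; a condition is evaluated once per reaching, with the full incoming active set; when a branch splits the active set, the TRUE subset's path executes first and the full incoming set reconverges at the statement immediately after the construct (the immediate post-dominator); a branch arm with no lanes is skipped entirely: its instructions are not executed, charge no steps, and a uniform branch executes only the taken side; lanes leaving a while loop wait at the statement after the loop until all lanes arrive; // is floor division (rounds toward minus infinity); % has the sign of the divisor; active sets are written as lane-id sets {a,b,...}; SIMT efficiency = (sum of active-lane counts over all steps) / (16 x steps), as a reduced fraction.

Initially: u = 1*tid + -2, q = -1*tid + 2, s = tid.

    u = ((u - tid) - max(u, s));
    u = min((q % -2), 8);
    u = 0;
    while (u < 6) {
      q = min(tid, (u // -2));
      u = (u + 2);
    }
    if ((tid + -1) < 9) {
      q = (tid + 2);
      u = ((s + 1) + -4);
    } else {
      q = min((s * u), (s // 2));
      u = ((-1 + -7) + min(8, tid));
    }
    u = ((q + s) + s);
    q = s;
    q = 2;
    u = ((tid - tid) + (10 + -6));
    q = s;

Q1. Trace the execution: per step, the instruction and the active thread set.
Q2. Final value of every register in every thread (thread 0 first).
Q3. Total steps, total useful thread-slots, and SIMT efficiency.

step 0: u <- ((u - tid) - max(u, s)) {0,1,2,3,4,5,6,7,8,9,10,11,12,13,14,15}
step 1: u <- min((q % -2), 8)        {0,1,2,3,4,5,6,7,8,9,10,11,12,13,14,15}
step 2: u <- 0                       {0,1,2,3,4,5,6,7,8,9,10,11,12,13,14,15}
step 3: eval (u < 6)                 {0,1,2,3,4,5,6,7,8,9,10,11,12,13,14,15}
step 4: q <- min(tid, (u // -2))     {0,1,2,3,4,5,6,7,8,9,10,11,12,13,14,15}
step 5: u <- (u + 2)                 {0,1,2,3,4,5,6,7,8,9,10,11,12,13,14,15}
step 6: eval (u < 6)                 {0,1,2,3,4,5,6,7,8,9,10,11,12,13,14,15}
step 7: q <- min(tid, (u // -2))     {0,1,2,3,4,5,6,7,8,9,10,11,12,13,14,15}
step 8: u <- (u + 2)                 {0,1,2,3,4,5,6,7,8,9,10,11,12,13,14,15}
step 9: eval (u < 6)                 {0,1,2,3,4,5,6,7,8,9,10,11,12,13,14,15}
step 10: q <- min(tid, (u // -2))     {0,1,2,3,4,5,6,7,8,9,10,11,12,13,14,15}
step 11: u <- (u + 2)                 {0,1,2,3,4,5,6,7,8,9,10,11,12,13,14,15}
step 12: eval (u < 6)                 {0,1,2,3,4,5,6,7,8,9,10,11,12,13,14,15}
step 13: eval ((tid + -1) < 9)        {0,1,2,3,4,5,6,7,8,9,10,11,12,13,14,15}
step 14: q <- (tid + 2)               {0,1,2,3,4,5,6,7,8,9}
step 15: u <- ((s + 1) + -4)          {0,1,2,3,4,5,6,7,8,9}
step 16: q <- min((s * u), (s // 2))  {10,11,12,13,14,15}
step 17: u <- ((-1 + -7) + min(8, tid)) {10,11,12,13,14,15}
step 18: u <- ((q + s) + s)           {0,1,2,3,4,5,6,7,8,9,10,11,12,13,14,15}
step 19: q <- s                       {0,1,2,3,4,5,6,7,8,9,10,11,12,13,14,15}
step 20: q <- 2                       {0,1,2,3,4,5,6,7,8,9,10,11,12,13,14,15}
step 21: u <- ((tid - tid) + (10 + -6)) {0,1,2,3,4,5,6,7,8,9,10,11,12,13,14,15}
step 22: q <- s                       {0,1,2,3,4,5,6,7,8,9,10,11,12,13,14,15}

Answer: 23 steps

u: 4,4,4,4,4,4,4,4,4,4,4,4,4,4,4,4
q: 0,1,2,3,4,5,6,7,8,9,10,11,12,13,14,15
s: 0,1,2,3,4,5,6,7,8,9,10,11,12,13,14,15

steps = 23; useful = 336; efficiency = 336/368 = 21/23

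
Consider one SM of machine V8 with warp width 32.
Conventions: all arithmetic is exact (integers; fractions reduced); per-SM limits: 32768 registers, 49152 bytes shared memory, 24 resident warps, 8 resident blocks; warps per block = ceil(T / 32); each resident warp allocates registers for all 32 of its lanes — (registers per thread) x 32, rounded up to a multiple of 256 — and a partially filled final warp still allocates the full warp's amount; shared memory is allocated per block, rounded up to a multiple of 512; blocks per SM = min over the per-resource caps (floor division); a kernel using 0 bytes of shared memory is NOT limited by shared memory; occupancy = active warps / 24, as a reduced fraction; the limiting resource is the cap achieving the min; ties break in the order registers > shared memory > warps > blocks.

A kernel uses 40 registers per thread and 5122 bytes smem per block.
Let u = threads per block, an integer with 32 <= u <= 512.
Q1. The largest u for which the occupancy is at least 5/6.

Answer: u = 384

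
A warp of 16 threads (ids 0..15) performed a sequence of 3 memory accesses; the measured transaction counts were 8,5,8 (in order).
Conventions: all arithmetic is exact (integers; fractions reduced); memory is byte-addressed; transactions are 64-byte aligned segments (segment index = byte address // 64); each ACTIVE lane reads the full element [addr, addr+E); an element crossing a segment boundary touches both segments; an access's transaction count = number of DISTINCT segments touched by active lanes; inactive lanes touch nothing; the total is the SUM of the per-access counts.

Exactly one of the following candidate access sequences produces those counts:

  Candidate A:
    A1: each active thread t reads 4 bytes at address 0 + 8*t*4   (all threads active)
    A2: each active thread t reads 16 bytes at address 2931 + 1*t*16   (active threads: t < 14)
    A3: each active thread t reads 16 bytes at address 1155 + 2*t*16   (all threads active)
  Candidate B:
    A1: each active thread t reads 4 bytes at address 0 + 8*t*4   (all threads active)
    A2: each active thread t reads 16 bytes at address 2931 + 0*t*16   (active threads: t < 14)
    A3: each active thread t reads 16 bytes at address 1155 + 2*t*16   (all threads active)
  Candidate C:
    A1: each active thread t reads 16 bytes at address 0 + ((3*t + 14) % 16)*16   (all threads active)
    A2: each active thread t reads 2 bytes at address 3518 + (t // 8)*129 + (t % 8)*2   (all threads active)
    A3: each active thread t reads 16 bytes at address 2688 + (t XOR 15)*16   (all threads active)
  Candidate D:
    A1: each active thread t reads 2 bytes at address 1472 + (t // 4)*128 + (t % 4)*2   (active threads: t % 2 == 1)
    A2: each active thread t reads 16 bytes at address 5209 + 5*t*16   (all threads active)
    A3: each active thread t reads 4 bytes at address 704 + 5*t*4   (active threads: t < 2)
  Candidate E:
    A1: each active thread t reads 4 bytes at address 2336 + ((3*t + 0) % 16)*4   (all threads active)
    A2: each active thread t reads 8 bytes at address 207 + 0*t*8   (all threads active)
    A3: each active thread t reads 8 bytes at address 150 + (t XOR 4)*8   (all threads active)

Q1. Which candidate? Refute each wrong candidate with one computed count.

B: A2 gives 2 transactions, not 5
C: A1 gives 4 transactions, not 8
D: A1 gives 4 transactions, not 8
E: A1 gives 2 transactions, not 8
A: all counts match (8,5,8)

Answer: A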